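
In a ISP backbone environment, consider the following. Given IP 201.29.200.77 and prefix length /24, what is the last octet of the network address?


Given: IP = 201.29.200.77, prefix = /24
Subnet mask = 255.255.255.0
Last octet of IP: 77
Last octet of mask: 0
Network last octet = 77 AND 0 = 0

0


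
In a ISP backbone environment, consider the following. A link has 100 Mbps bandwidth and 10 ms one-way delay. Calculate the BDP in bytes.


Given: bandwidth = 100 Mbps, delay = 10 ms
BDP in bits = 100 * 10^6 * 10 / 1000
BDP in bits = 1000000
BDP in bytes = 1000000 / 8 = 125000

125000


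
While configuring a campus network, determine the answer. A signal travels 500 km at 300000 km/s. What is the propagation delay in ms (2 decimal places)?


Given: distance = 500 km, speed = 300000 km/s
Delay = distance / speed = 500 / 300000 seconds
Delay in ms = 500 * 1000 / 300000
Delay = 1.6667 ms
Rounded to 2 dp = 1.67 ms

1.67


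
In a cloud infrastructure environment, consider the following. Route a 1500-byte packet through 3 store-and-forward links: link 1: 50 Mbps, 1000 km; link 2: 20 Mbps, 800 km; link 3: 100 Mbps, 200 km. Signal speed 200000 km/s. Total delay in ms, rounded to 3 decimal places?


Packet = 1500 bytes = 12000 bits. Store-and-forward: sum (t_trans + t_prop) per link.
Link 1: t_trans = 12000/(50*10^6) s = 0.2400 ms; t_prop = 1000/200000 s = 5.0000 ms; subtotal = 5.2400 ms
Link 2: t_trans = 12000/(20*10^6) s = 0.6000 ms; t_prop = 800/200000 s = 4.0000 ms; subtotal = 4.6000 ms
Link 3: t_trans = 12000/(100*10^6) s = 0.1200 ms; t_prop = 200/200000 s = 1.0000 ms; subtotal = 1.1200 ms
End-to-end = 5.2400 + 4.6000 + 1.1200 = 10.9600 ms -> 10.960 ms (3 dp)

10.960


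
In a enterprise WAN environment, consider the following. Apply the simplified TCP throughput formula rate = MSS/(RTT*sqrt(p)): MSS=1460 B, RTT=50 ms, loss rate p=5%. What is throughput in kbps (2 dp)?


Given: MSS = 1460 bytes, RTT = 50 ms, loss = 5%
RTT in seconds = 50 / 1000 = 0.05
Loss rate = 5% = 0.05
sqrt(loss) = sqrt(0.05) = 0.223606797750
Throughput (bytes/s) = 1460 / (0.05 * 0.223606797750) = 130586.3699
Throughput (kbps) = 130586.3699 * 8 / 1000 = 1044.690959 -> 1044.69 kbps (2 dp)

1044.69


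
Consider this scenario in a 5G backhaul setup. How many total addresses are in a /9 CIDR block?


Given: CIDR prefix /9
Host bits = 32 - 9 = 23
Total addresses = 2^23 = 8388608

8388608


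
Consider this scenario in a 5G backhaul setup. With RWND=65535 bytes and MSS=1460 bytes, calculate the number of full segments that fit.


Given: RWND = 65535 bytes, MSS = 1460 bytes
Full segments = floor(RWND / MSS)
Full segments = floor(65535 / 1460)
Full segments = floor(44.887) = 44

44


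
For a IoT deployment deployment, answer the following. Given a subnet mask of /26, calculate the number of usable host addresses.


Given: subnet mask /26
Host bits = 32 - 26 = 6
Total addresses = 2^6 = 64
Usable hosts = 64 - 2 (network + broadcast) = 62

62


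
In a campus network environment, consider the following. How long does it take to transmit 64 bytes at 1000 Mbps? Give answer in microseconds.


Given: packet = 64 bytes, bandwidth = 1000 Mbps
Packet in bits = 64 * 8 = 512 bits
Bandwidth = 1000 * 10^6 = 1000000000 bps
Time = 512 / 1000000000 seconds
Time in us = 512 * 10^6 / 1000000000 = 0.512

0.512


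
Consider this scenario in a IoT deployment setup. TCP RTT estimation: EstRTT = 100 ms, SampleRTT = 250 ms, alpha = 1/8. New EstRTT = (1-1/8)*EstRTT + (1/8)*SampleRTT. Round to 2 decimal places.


Given: EstRTT = 100 ms, SampleRTT = 250 ms, alpha = 1/8
New EstRTT = (1 - alpha) * EstRTT + alpha * SampleRTT
(7/8) * 100 = 87.5
(1/8) * 250 = 31.25
New EstRTT = 87.5 + 31.25 = 118.75 ms -> 118.75 ms (2 dp)

118.75


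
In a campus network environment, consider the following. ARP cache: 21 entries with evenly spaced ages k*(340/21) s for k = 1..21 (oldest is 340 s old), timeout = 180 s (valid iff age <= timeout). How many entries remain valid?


Ages are k * 340/21 s for k = 1..21 (spacing = 16.1905 s).
Entry k is valid iff k * 340/21 <= 180 iff k <= 21 * 180 / 340 = 11.1176
n_valid = floor(11.1176) = 11
(n_stale = 21 - 11 = 10)

11


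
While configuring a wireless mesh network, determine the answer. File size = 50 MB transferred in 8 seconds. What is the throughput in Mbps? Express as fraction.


Given: file = 50 MB, time = 8 s
File in Mb = 50 * 8 = 400 Mb
Throughput = 400 / 8 Mbps
Throughput = 50 Mbps

50


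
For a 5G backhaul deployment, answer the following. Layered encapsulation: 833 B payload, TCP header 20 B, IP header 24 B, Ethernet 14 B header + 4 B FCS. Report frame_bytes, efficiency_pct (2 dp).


TCP segment = 833 + 20 = 853 B
IP packet = 853 + 24 = 877 B
Ethernet frame = 877 + 14 + 4 = 895 B
Efficiency = app / frame = 833 / 895 = 0.930726 = 93.0726% -> 93.07% (2 dp)

895, 93.07


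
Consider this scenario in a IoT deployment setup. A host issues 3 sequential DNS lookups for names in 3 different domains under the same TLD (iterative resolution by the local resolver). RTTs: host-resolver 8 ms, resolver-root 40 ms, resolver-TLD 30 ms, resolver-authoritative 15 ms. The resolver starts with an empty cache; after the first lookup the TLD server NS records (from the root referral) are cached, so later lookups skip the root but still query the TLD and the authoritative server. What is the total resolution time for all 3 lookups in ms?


Lookup 1 (cold cache): local + root + TLD + auth = 8 + 40 + 30 + 15 = 93 ms
Lookups 2..3 (TLD NS cached -> skip root; new domain -> still ask TLD and auth): local + TLD + auth = 8 + 30 + 15 = 53 ms each
Remaining 2 lookups: 2 * 53 = 106 ms
Total = 93 + 106 = 199 ms

199


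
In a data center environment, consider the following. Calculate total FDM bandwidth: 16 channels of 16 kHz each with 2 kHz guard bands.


Given: 16 channels, 16 kHz each, guard = 2 kHz
Channel bandwidth = 16 * 16 = 256 kHz
Guard bands = 15 gaps * 2 kHz = 30 kHz
Total = 256 + 30 = 286 kHz

286


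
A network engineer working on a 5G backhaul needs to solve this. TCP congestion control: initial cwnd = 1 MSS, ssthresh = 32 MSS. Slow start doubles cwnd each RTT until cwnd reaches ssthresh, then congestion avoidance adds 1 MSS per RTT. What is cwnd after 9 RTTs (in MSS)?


RTT 0: cwnd = 1 MSS (initial)
RTT 1: cwnd = 2 MSS (slow start, doubled)
RTT 2: cwnd = 4 MSS (slow start, doubled)
RTT 3: cwnd = 8 MSS (slow start, doubled)
RTT 4: cwnd = 16 MSS (slow start, doubled)
RTT 5: cwnd = 32 MSS (slow start, doubled)
RTT 6: cwnd = 33 MSS (congestion avoidance, +1)
RTT 7: cwnd = 34 MSS (congestion avoidance, +1)
RTT 8: cwnd = 35 MSS (congestion avoidance, +1)
RTT 9: cwnd = 36 MSS (congestion avoidance, +1)

36


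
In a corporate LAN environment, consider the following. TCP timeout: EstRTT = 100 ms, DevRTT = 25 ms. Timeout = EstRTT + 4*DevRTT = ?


Given: EstRTT = 100 ms, DevRTT = 25 ms
Timeout = EstRTT + 4 * DevRTT
4 * DevRTT = 4 * 25 = 100
Timeout = 100 + 100 = 200 ms

200


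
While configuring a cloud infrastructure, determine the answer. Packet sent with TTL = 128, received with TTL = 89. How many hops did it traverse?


Given: initial TTL = 128, received TTL = 89
Hops = initial TTL - received TTL
Hops = 128 - 89 = 39

39


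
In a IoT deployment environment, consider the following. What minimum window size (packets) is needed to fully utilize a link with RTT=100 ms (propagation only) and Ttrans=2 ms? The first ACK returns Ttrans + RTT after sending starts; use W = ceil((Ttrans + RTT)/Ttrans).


Given: Ttrans = 2 ms, RTT = 100 ms (= 2 * Tprop, Tprop = 50 ms)
Time until first ACK returns = Ttrans + RTT = 2 + 100 = 102 ms
Need W * Ttrans >= Ttrans + RTT  ->  W >= (Ttrans + RTT) / Ttrans
(Ttrans + RTT) / Ttrans = 102 / 2 = 51
W_min = ceil(51) = 51

51


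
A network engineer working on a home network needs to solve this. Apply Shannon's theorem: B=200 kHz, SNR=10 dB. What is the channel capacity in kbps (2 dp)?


Given: B = 200 kHz, SNR = 10 dB
SNR linear = 10^(10/10) = 10
1 + SNR = 11
log2(11) = 3.4594316186
C = 200 * 1000 * 3.4594316186 = 691886.3237 bps
C = 691.886324 kbps -> 691.89 kbps (2 dp)

691.89


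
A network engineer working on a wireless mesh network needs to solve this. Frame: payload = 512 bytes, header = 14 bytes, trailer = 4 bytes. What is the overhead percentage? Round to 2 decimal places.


Given: payload = 512 B, header = 14 B, trailer = 4 B
Overhead bytes = header + trailer = 14 + 4 = 18
Total frame = payload + overhead = 512 + 18 = 530
Overhead % = 18 / 530 * 100 = 3.3962% -> 3.40% (2 dp)

3.40


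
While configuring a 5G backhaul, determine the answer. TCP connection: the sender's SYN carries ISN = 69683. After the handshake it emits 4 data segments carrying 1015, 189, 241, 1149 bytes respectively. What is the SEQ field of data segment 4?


The SYN occupies sequence number ISN = 69683, so the first data byte is ISN + 1 = 69684.
SEQ of data segment i = (ISN + 1) + sum of payload sizes of segments 1..i-1.
Segment 1: SEQ = 69684, payload = 1015 bytes
Segment 2: SEQ = 70699, payload = 189 bytes
Segment 3: SEQ = 70888, payload = 241 bytes
Segment 4: SEQ = 71129, payload = 1149 bytes
SEQ of segment 4 = 69684 + 1015 + 189 + 241 = 71129

71129


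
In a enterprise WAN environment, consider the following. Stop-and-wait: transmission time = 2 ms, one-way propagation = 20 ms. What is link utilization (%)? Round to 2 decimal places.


Given: Ttrans = 2 ms, Tprop = 20 ms
RTT = 2 * Tprop = 2 * 20 = 40 ms
U = Ttrans / (Ttrans + RTT)
U = 2 / (2 + 40)
U = 2 / 42 = 0.047619
U% = 4.76%

4.76


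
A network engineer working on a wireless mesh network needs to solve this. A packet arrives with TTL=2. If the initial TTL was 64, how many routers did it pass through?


Given: initial TTL = 64, received TTL = 2
Hops = initial TTL - received TTL
Hops = 64 - 2 = 62

62


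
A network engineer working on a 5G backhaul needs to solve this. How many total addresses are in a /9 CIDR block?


Given: CIDR prefix /9
Host bits = 32 - 9 = 23
Total addresses = 2^23 = 8388608

8388608


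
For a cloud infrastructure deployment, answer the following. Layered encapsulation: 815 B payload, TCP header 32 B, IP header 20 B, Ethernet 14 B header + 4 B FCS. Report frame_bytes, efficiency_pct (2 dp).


TCP segment = 815 + 32 = 847 B
IP packet = 847 + 20 = 867 B
Ethernet frame = 867 + 14 + 4 = 885 B
Efficiency = app / frame = 815 / 885 = 0.920904 = 92.0904% -> 92.09% (2 dp)

885, 92.09


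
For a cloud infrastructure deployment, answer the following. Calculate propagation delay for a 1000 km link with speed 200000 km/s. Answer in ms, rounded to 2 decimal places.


Given: distance = 1000 km, speed = 200000 km/s
Delay = distance / speed = 1000 / 200000 seconds
Delay in ms = 1000 * 1000 / 200000
Delay = 5.0000 ms
Rounded to 2 dp = 5.00 ms

5.00


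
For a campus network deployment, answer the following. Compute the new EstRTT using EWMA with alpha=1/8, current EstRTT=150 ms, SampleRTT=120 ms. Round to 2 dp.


Given: EstRTT = 150 ms, SampleRTT = 120 ms, alpha = 1/8
New EstRTT = (1 - alpha) * EstRTT + alpha * SampleRTT
(7/8) * 150 = 131.25
(1/8) * 120 = 15
New EstRTT = 131.25 + 15 = 146.25 ms -> 146.25 ms (2 dp)

146.25


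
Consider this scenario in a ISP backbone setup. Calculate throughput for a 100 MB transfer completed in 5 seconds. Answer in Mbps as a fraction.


Given: file = 100 MB, time = 5 s
File in Mb = 100 * 8 = 800 Mb
Throughput = 800 / 5 Mbps
Throughput = 160 Mbps

160


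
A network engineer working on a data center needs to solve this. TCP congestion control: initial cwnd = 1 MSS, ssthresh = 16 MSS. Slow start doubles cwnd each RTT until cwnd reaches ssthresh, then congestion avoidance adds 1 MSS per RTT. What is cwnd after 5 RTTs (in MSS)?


RTT 0: cwnd = 1 MSS (initial)
RTT 1: cwnd = 2 MSS (slow start, doubled)
RTT 2: cwnd = 4 MSS (slow start, doubled)
RTT 3: cwnd = 8 MSS (slow start, doubled)
RTT 4: cwnd = 16 MSS (slow start, doubled)
RTT 5: cwnd = 17 MSS (congestion avoidance, +1)

17


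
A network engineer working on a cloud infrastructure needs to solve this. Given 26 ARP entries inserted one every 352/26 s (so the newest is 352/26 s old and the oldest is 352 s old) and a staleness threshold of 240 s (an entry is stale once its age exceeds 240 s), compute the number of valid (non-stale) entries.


Ages are k * 352/26 s for k = 1..26 (spacing = 13.5385 s).
Entry k is valid iff k * 352/26 <= 240 iff k <= 26 * 240 / 352 = 17.7273
n_valid = floor(17.7273) = 17
(n_stale = 26 - 17 = 9)

17


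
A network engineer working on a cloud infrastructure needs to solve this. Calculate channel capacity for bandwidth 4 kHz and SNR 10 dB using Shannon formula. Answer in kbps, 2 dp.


Given: B = 4 kHz, SNR = 10 dB
SNR linear = 10^(10/10) = 10
1 + SNR = 11
log2(11) = 3.4594316186
C = 4 * 1000 * 3.4594316186 = 13837.7265 bps
C = 13.837726 kbps -> 13.84 kbps (2 dp)

13.84


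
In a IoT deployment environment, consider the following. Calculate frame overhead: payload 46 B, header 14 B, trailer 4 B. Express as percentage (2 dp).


Given: payload = 46 B, header = 14 B, trailer = 4 B
Overhead bytes = header + trailer = 14 + 4 = 18
Total frame = payload + overhead = 46 + 18 = 64
Overhead % = 18 / 64 * 100 = 28.1250% -> 28.13% (2 dp)

28.13


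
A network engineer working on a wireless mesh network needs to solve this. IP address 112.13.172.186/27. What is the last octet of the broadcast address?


Given: IP = 112.13.172.186, prefix = /27
Host bits = 32 - 27 = 5
Network last octet = 186 AND mask = 160
Host part size = 2^5 - 1 = 31
Broadcast last octet = 160 OR 31 = 191

191


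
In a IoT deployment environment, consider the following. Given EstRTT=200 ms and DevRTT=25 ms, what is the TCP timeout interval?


Given: EstRTT = 200 ms, DevRTT = 25 ms
Timeout = EstRTT + 4 * DevRTT
4 * DevRTT = 4 * 25 = 100
Timeout = 200 + 100 = 300 ms

300


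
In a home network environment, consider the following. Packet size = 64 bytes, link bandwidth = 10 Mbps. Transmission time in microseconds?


Given: packet = 64 bytes, bandwidth = 10 Mbps
Packet in bits = 64 * 8 = 512 bits
Bandwidth = 10 * 10^6 = 10000000 bps
Time = 512 / 10000000 seconds
Time in us = 512 * 10^6 / 10000000 = 51.2

51.2


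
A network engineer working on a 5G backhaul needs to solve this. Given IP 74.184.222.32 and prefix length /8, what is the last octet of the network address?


Given: IP = 74.184.222.32, prefix = /8
Subnet mask = 255.0.0.0
Last octet of IP: 32
Last octet of mask: 0
Network last octet = 32 AND 0 = 0

0


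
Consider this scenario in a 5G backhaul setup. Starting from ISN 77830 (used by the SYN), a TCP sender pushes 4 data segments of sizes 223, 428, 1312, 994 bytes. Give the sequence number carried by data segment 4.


The SYN occupies sequence number ISN = 77830, so the first data byte is ISN + 1 = 77831.
SEQ of data segment i = (ISN + 1) + sum of payload sizes of segments 1..i-1.
Segment 1: SEQ = 77831, payload = 223 bytes
Segment 2: SEQ = 78054, payload = 428 bytes
Segment 3: SEQ = 78482, payload = 1312 bytes
Segment 4: SEQ = 79794, payload = 994 bytes
SEQ of segment 4 = 77831 + 223 + 428 + 1312 = 79794

79794


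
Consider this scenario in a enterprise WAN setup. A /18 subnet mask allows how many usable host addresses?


Given: subnet mask /18
Host bits = 32 - 18 = 14
Total addresses = 2^14 = 16384
Usable hosts = 16384 - 2 (network + broadcast) = 16382

16382


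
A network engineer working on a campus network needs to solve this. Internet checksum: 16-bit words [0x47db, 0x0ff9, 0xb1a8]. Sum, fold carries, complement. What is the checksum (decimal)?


Given words: [0x47db, 0x0ff9, 0xb1a8]
Step 1: Sum all words
Raw sum = 18395 + 4089 + 45480 = 67964
Step 2: Fold carry: (2428 + 1) = 2429
One's complement = ~2429 & 0xFFFF = 63106

63106


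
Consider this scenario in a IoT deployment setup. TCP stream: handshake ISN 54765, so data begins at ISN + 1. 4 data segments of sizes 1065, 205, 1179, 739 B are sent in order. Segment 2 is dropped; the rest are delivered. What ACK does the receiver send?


SYN uses sequence number 54765; first data byte = ISN + 1 = 54766.
Segment 1: SEQ = 54766, len = 1065 B, covers [54766, 55830]
Segment 2: SEQ = 55831, len = 205 B, covers [55831, 56035] [LOST]
Segment 3: SEQ = 56036, len = 1179 B, covers [56036, 57214]
Segment 4: SEQ = 57215, len = 739 B, covers [57215, 57953]
In-order data received: bytes [54766, 55830] (segments 1..1).
Segment 2 missing -> gap begins at byte 55831; later segments buffered out of order.
Cumulative ACK = next expected in-order byte = 54766 + 1065 = 55831

55831


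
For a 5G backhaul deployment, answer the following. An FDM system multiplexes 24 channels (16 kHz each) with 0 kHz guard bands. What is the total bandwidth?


Given: 24 channels, 16 kHz each, guard = 0 kHz
Channel bandwidth = 24 * 16 = 384 kHz
Guard bands = 23 gaps * 0 kHz = 0 kHz
Total = 384 + 0 = 384 kHz

384


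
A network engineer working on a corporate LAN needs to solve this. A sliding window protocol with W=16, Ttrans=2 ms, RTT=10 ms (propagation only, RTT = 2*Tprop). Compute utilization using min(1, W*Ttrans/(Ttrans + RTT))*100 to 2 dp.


Given: W = 16, Ttrans = 2 ms, RTT = 10 ms (= 2 * Tprop, Tprop = 5 ms)
Cycle time = Ttrans + RTT = 2 + 10 = 12 ms (first packet sent until its ACK returns)
W * Ttrans = 16 * 2 = 32 ms of sending per cycle
W * Ttrans / (Ttrans + RTT) = 32 / 12 = 2.666667
U = min(1, 2.666667) = 1.000000
U% = 100.00%

100.00


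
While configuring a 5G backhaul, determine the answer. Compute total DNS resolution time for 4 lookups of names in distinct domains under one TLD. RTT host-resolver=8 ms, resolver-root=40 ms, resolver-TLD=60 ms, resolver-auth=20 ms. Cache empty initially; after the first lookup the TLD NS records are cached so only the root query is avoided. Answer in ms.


Lookup 1 (cold cache): local + root + TLD + auth = 8 + 40 + 60 + 20 = 128 ms
Lookups 2..4 (TLD NS cached -> skip root; new domain -> still ask TLD and auth): local + TLD + auth = 8 + 60 + 20 = 88 ms each
Remaining 3 lookups: 3 * 88 = 264 ms
Total = 128 + 264 = 392 ms

392


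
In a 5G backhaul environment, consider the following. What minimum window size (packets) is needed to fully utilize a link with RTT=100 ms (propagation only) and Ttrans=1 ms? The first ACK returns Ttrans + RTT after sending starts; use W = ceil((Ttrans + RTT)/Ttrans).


Given: Ttrans = 1 ms, RTT = 100 ms (= 2 * Tprop, Tprop = 50 ms)
Time until first ACK returns = Ttrans + RTT = 1 + 100 = 101 ms
Need W * Ttrans >= Ttrans + RTT  ->  W >= (Ttrans + RTT) / Ttrans
(Ttrans + RTT) / Ttrans = 101 / 1 = 101
W_min = ceil(101) = 101

101


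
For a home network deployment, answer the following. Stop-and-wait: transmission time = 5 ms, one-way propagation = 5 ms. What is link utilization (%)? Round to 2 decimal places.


Given: Ttrans = 5 ms, Tprop = 5 ms
RTT = 2 * Tprop = 2 * 5 = 10 ms
U = Ttrans / (Ttrans + RTT)
U = 5 / (5 + 10)
U = 5 / 15 = 0.333333
U% = 33.33%

33.33


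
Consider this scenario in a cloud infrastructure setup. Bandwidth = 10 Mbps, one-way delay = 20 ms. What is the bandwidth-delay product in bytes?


Given: bandwidth = 10 Mbps, delay = 20 ms
BDP in bits = 10 * 10^6 * 20 / 1000
BDP in bits = 200000
BDP in bytes = 200000 / 8 = 25000

25000


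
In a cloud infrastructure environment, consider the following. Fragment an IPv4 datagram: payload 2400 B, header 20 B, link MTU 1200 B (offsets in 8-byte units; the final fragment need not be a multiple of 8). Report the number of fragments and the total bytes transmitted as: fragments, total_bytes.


Max data per non-final fragment = floor((MTU - header)/8)*8 = floor((1200 - 20)/8)*8 = floor(1180/8)*8 = 1176 B
Final fragment needs no 8-byte alignment: it can carry up to MTU - header = 1180 B
Non-final fragments needed = ceil((payload - 1180) / 1176) = ceil(1220/1176) = ceil(1.0374) = 2
Number of fragments = 2 + 1 = 3
Fragment sizes (data): 2 * 1176 B + 48 B (last, 48 <= 1180 OK)
Total bytes sent = payload + n_frags * header = 2400 + 3*20 = 2400 + 60 = 2460 B

3, 2460


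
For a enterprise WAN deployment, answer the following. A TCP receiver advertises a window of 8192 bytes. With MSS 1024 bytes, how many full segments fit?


Given: RWND = 8192 bytes, MSS = 1024 bytes
Full segments = floor(RWND / MSS)
Full segments = floor(8192 / 1024)
Full segments = floor(8.0) = 8

8


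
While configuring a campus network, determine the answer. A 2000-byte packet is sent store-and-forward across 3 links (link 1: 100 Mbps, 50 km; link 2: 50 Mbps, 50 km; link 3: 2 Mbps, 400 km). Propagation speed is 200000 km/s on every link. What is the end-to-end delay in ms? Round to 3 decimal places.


Packet = 2000 bytes = 16000 bits. Store-and-forward: sum (t_trans + t_prop) per link.
Link 1: t_trans = 16000/(100*10^6) s = 0.1600 ms; t_prop = 50/200000 s = 0.2500 ms; subtotal = 0.4100 ms
Link 2: t_trans = 16000/(50*10^6) s = 0.3200 ms; t_prop = 50/200000 s = 0.2500 ms; subtotal = 0.5700 ms
Link 3: t_trans = 16000/(2*10^6) s = 8.0000 ms; t_prop = 400/200000 s = 2.0000 ms; subtotal = 10.0000 ms
End-to-end = 0.4100 + 0.5700 + 10.0000 = 10.9800 ms -> 10.980 ms (3 dp)

10.980


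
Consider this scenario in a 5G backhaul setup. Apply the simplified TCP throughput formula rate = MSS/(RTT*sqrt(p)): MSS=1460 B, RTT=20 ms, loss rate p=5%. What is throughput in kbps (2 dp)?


Given: MSS = 1460 bytes, RTT = 20 ms, loss = 5%
RTT in seconds = 20 / 1000 = 0.02
Loss rate = 5% = 0.05
sqrt(loss) = sqrt(0.05) = 0.223606797750
Throughput (bytes/s) = 1460 / (0.02 * 0.223606797750) = 326465.9247
Throughput (kbps) = 326465.9247 * 8 / 1000 = 2611.727398 -> 2611.73 kbps (2 dp)

2611.73


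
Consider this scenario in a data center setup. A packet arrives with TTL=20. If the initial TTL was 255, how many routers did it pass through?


Given: initial TTL = 255, received TTL = 20
Hops = initial TTL - received TTL
Hops = 255 - 20 = 235

235


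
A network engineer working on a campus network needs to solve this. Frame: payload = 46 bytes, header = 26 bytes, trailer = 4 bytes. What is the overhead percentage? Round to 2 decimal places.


Given: payload = 46 B, header = 26 B, trailer = 4 B
Overhead bytes = header + trailer = 26 + 4 = 30
Total frame = payload + overhead = 46 + 30 = 76
Overhead % = 30 / 76 * 100 = 39.4737% -> 39.47% (2 dp)

39.47


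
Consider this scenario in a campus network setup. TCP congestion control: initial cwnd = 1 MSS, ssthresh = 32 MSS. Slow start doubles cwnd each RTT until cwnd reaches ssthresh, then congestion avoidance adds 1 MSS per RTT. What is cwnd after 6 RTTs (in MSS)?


RTT 0: cwnd = 1 MSS (initial)
RTT 1: cwnd = 2 MSS (slow start, doubled)
RTT 2: cwnd = 4 MSS (slow start, doubled)
RTT 3: cwnd = 8 MSS (slow start, doubled)
RTT 4: cwnd = 16 MSS (slow start, doubled)
RTT 5: cwnd = 32 MSS (slow start, doubled)
RTT 6: cwnd = 33 MSS (congestion avoidance, +1)

33


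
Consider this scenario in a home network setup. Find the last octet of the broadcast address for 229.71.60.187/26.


Given: IP = 229.71.60.187, prefix = /26
Host bits = 32 - 26 = 6
Network last octet = 187 AND mask = 128
Host part size = 2^6 - 1 = 63
Broadcast last octet = 128 OR 63 = 191

191


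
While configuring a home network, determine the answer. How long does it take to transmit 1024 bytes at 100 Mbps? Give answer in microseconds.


Given: packet = 1024 bytes, bandwidth = 100 Mbps
Packet in bits = 1024 * 8 = 8192 bits
Bandwidth = 100 * 10^6 = 100000000 bps
Time = 8192 / 100000000 seconds
Time in us = 8192 * 10^6 / 100000000 = 81.92

81.92


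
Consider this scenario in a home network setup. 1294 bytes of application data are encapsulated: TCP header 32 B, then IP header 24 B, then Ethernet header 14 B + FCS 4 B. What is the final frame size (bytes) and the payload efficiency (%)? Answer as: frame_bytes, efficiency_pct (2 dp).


TCP segment = 1294 + 32 = 1326 B
IP packet = 1326 + 24 = 1350 B
Ethernet frame = 1350 + 14 + 4 = 1368 B
Efficiency = app / frame = 1294 / 1368 = 0.945906 = 94.5906% -> 94.59% (2 dp)

1368, 94.59


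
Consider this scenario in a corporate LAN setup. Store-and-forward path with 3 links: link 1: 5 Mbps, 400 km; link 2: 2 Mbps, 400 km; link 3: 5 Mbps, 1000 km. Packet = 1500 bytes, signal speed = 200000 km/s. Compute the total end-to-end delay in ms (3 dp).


Packet = 1500 bytes = 12000 bits. Store-and-forward: sum (t_trans + t_prop) per link.
Link 1: t_trans = 12000/(5*10^6) s = 2.4000 ms; t_prop = 400/200000 s = 2.0000 ms; subtotal = 4.4000 ms
Link 2: t_trans = 12000/(2*10^6) s = 6.0000 ms; t_prop = 400/200000 s = 2.0000 ms; subtotal = 8.0000 ms
Link 3: t_trans = 12000/(5*10^6) s = 2.4000 ms; t_prop = 1000/200000 s = 5.0000 ms; subtotal = 7.4000 ms
End-to-end = 4.4000 + 8.0000 + 7.4000 = 19.8000 ms -> 19.800 ms (3 dp)

19.800


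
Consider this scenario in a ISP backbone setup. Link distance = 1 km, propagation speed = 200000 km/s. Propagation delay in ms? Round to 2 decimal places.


Given: distance = 1 km, speed = 200000 km/s
Delay = distance / speed = 1 / 200000 seconds
Delay in ms = 1 * 1000 / 200000
Delay = 0.0050 ms
Rounded to 2 dp = 0.01 ms

0.01


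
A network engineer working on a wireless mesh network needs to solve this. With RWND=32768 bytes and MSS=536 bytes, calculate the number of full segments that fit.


Given: RWND = 32768 bytes, MSS = 536 bytes
Full segments = floor(RWND / MSS)
Full segments = floor(32768 / 536)
Full segments = floor(61.1343) = 61

61


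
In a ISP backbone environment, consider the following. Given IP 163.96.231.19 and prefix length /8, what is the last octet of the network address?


Given: IP = 163.96.231.19, prefix = /8
Subnet mask = 255.0.0.0
Last octet of IP: 19
Last octet of mask: 0
Network last octet = 19 AND 0 = 0

0


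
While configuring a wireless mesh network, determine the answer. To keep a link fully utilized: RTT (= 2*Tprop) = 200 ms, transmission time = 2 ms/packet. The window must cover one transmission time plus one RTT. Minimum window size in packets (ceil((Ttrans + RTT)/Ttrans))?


Given: Ttrans = 2 ms, RTT = 200 ms (= 2 * Tprop, Tprop = 100 ms)
Time until first ACK returns = Ttrans + RTT = 2 + 200 = 202 ms
Need W * Ttrans >= Ttrans + RTT  ->  W >= (Ttrans + RTT) / Ttrans
(Ttrans + RTT) / Ttrans = 202 / 2 = 101
W_min = ceil(101) = 101

101


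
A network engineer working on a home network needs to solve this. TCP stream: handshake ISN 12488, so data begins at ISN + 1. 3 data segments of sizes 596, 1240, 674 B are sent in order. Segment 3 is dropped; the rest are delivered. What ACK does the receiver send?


SYN uses sequence number 12488; first data byte = ISN + 1 = 12489.
Segment 1: SEQ = 12489, len = 596 B, covers [12489, 13084]
Segment 2: SEQ = 13085, len = 1240 B, covers [13085, 14324]
Segment 3: SEQ = 14325, len = 674 B, covers [14325, 14998] [LOST]
In-order data received: bytes [12489, 14324] (segments 1..2).
Segment 3 missing -> gap begins at byte 14325.
Cumulative ACK = next expected in-order byte = 12489 + 596 + 1240 = 14325

14325


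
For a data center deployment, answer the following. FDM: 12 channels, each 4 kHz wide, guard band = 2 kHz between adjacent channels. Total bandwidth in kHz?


Given: 12 channels, 4 kHz each, guard = 2 kHz
Channel bandwidth = 12 * 4 = 48 kHz
Guard bands = 11 gaps * 2 kHz = 22 kHz
Total = 48 + 22 = 70 kHz

70


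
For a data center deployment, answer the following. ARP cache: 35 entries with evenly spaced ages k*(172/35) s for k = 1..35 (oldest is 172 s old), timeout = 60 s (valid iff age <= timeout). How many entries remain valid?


Ages are k * 172/35 s for k = 1..35 (spacing = 4.9143 s).
Entry k is valid iff k * 172/35 <= 60 iff k <= 35 * 60 / 172 = 12.2093
n_valid = floor(12.2093) = 12
(n_stale = 35 - 12 = 23)

12


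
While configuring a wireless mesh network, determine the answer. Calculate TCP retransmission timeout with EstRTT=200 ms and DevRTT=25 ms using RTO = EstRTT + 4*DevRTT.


Given: EstRTT = 200 ms, DevRTT = 25 ms
Timeout = EstRTT + 4 * DevRTT
4 * DevRTT = 4 * 25 = 100
Timeout = 200 + 100 = 300 ms

300


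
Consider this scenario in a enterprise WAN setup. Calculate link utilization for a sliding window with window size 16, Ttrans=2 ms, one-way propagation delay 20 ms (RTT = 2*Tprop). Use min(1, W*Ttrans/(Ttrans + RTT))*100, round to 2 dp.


Given: W = 16, Ttrans = 2 ms, RTT = 40 ms (= 2 * Tprop, Tprop = 20 ms)
Cycle time = Ttrans + RTT = 2 + 40 = 42 ms (first packet sent until its ACK returns)
W * Ttrans = 16 * 2 = 32 ms of sending per cycle
W * Ttrans / (Ttrans + RTT) = 32 / 42 = 0.761905
U = min(1, 0.761905) = 0.761905
U% = 76.19%

76.19


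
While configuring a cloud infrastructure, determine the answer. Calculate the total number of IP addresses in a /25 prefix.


Given: CIDR prefix /25
Host bits = 32 - 25 = 7
Total addresses = 2^7 = 128

128


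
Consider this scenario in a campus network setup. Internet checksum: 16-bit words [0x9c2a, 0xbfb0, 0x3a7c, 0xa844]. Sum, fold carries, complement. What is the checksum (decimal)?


Given words: [0x9c2a, 0xbfb0, 0x3a7c, 0xa844]
Step 1: Sum all words
Raw sum = 39978 + 49072 + 14972 + 43076 = 147098
Step 2: Fold carry: (16026 + 2) = 16028
One's complement = ~16028 & 0xFFFF = 49507

49507


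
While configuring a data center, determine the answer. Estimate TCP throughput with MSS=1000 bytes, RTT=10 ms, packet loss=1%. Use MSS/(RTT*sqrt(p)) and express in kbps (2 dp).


Given: MSS = 1000 bytes, RTT = 10 ms, loss = 1%
RTT in seconds = 10 / 1000 = 0.01
Loss rate = 1% = 0.01
sqrt(loss) = sqrt(0.01) = 0.1
Throughput (bytes/s) = 1000 / (0.01 * 0.1) = 1000000.0000
Throughput (kbps) = 1000000.0000 * 8 / 1000 = 8000.000000 -> 8000.00 kbps (2 dp)

8000.00


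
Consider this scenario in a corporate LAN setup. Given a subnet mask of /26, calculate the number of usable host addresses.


Given: subnet mask /26
Host bits = 32 - 26 = 6
Total addresses = 2^6 = 64
Usable hosts = 64 - 2 (network + broadcast) = 62

62


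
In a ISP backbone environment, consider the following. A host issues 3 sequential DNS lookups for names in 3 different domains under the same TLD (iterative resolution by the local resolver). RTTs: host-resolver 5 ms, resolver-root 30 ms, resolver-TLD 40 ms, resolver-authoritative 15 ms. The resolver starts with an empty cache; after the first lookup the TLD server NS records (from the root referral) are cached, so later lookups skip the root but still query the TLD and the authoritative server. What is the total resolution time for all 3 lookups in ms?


Lookup 1 (cold cache): local + root + TLD + auth = 5 + 30 + 40 + 15 = 90 ms
Lookups 2..3 (TLD NS cached -> skip root; new domain -> still ask TLD and auth): local + TLD + auth = 5 + 40 + 15 = 60 ms each
Remaining 2 lookups: 2 * 60 = 120 ms
Total = 90 + 120 = 210 ms

210


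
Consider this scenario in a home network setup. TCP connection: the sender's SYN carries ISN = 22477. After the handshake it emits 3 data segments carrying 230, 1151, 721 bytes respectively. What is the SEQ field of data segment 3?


The SYN occupies sequence number ISN = 22477, so the first data byte is ISN + 1 = 22478.
SEQ of data segment i = (ISN + 1) + sum of payload sizes of segments 1..i-1.
Segment 1: SEQ = 22478, payload = 230 bytes
Segment 2: SEQ = 22708, payload = 1151 bytes
Segment 3: SEQ = 23859, payload = 721 bytes
SEQ of segment 3 = 22478 + 230 + 1151 = 23859

23859


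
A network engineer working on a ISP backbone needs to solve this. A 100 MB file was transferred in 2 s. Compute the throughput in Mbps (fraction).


Given: file = 100 MB, time = 2 s
File in Mb = 100 * 8 = 800 Mb
Throughput = 800 / 2 Mbps
Throughput = 400 Mbps

400


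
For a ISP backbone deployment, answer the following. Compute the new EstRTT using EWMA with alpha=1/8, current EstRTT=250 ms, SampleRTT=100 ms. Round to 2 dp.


Given: EstRTT = 250 ms, SampleRTT = 100 ms, alpha = 1/8
New EstRTT = (1 - alpha) * EstRTT + alpha * SampleRTT
(7/8) * 250 = 218.75
(1/8) * 100 = 12.5
New EstRTT = 218.75 + 12.5 = 231.25 ms -> 231.25 ms (2 dp)

231.25


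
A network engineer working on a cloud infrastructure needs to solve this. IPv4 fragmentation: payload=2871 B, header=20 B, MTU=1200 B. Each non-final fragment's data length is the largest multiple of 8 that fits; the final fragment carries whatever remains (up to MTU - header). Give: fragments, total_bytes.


Max data per non-final fragment = floor((MTU - header)/8)*8 = floor((1200 - 20)/8)*8 = floor(1180/8)*8 = 1176 B
Final fragment needs no 8-byte alignment: it can carry up to MTU - header = 1180 B
Non-final fragments needed = ceil((payload - 1180) / 1176) = ceil(1691/1176) = ceil(1.4379) = 2
Number of fragments = 2 + 1 = 3
Fragment sizes (data): 2 * 1176 B + 519 B (last, 519 <= 1180 OK)
Total bytes sent = payload + n_frags * header = 2871 + 3*20 = 2871 + 60 = 2931 B

3, 2931


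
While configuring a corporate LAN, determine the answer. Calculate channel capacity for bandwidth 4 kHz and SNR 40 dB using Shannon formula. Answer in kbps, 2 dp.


Given: B = 4 kHz, SNR = 40 dB
SNR linear = 10^(40/10) = 10000
1 + SNR = 10001
log2(10001) = 13.2878566418
C = 4 * 1000 * 13.2878566418 = 53151.4266 bps
C = 53.151427 kbps -> 53.15 kbps (2 dp)

53.15


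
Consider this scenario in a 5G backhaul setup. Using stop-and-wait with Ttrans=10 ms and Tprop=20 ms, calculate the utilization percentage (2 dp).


Given: Ttrans = 10 ms, Tprop = 20 ms
RTT = 2 * Tprop = 2 * 20 = 40 ms
U = Ttrans / (Ttrans + RTT)
U = 10 / (10 + 40)
U = 10 / 50 = 0.2
U% = 20.00%

20.00


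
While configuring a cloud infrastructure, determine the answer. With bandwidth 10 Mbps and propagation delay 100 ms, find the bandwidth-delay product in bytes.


Given: bandwidth = 10 Mbps, delay = 100 ms
BDP in bits = 10 * 10^6 * 100 / 1000
BDP in bits = 1000000
BDP in bytes = 1000000 / 8 = 125000

125000


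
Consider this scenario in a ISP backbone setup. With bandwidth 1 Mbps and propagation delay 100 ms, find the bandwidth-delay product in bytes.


Given: bandwidth = 1 Mbps, delay = 100 ms
BDP in bits = 1 * 10^6 * 100 / 1000
BDP in bits = 100000
BDP in bytes = 100000 / 8 = 12500

12500


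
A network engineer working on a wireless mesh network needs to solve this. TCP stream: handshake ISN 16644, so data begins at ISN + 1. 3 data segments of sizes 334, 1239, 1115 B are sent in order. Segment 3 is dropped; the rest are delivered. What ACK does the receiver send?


SYN uses sequence number 16644; first data byte = ISN + 1 = 16645.
Segment 1: SEQ = 16645, len = 334 B, covers [16645, 16978]
Segment 2: SEQ = 16979, len = 1239 B, covers [16979, 18217]
Segment 3: SEQ = 18218, len = 1115 B, covers [18218, 19332] [LOST]
In-order data received: bytes [16645, 18217] (segments 1..2).
Segment 3 missing -> gap begins at byte 18218.
Cumulative ACK = next expected in-order byte = 16645 + 334 + 1239 = 18218

18218


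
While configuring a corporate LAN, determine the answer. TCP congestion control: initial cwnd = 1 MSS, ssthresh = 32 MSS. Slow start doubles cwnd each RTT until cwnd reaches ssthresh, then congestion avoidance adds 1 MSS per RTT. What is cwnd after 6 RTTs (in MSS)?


RTT 0: cwnd = 1 MSS (initial)
RTT 1: cwnd = 2 MSS (slow start, doubled)
RTT 2: cwnd = 4 MSS (slow start, doubled)
RTT 3: cwnd = 8 MSS (slow start, doubled)
RTT 4: cwnd = 16 MSS (slow start, doubled)
RTT 5: cwnd = 32 MSS (slow start, doubled)
RTT 6: cwnd = 33 MSS (congestion avoidance, +1)

33


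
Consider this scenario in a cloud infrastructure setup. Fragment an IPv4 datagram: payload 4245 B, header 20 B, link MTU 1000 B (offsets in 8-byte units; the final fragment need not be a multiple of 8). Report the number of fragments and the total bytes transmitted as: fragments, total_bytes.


Max data per non-final fragment = floor((MTU - header)/8)*8 = floor((1000 - 20)/8)*8 = floor(980/8)*8 = 976 B
Final fragment needs no 8-byte alignment: it can carry up to MTU - header = 980 B
Non-final fragments needed = ceil((payload - 980) / 976) = ceil(3265/976) = ceil(3.3453) = 4
Number of fragments = 4 + 1 = 5
Fragment sizes (data): 4 * 976 B + 341 B (last, 341 <= 980 OK)
Total bytes sent = payload + n_frags * header = 4245 + 5*20 = 4245 + 100 = 4345 B

5, 4345


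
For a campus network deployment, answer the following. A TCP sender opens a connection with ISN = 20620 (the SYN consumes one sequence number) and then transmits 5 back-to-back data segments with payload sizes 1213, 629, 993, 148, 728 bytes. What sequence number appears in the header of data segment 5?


The SYN occupies sequence number ISN = 20620, so the first data byte is ISN + 1 = 20621.
SEQ of data segment i = (ISN + 1) + sum of payload sizes of segments 1..i-1.
Segment 1: SEQ = 20621, payload = 1213 bytes
Segment 2: SEQ = 21834, payload = 629 bytes
Segment 3: SEQ = 22463, payload = 993 bytes
Segment 4: SEQ = 23456, payload = 148 bytes
Segment 5: SEQ = 23604, payload = 728 bytes
SEQ of segment 5 = 20621 + 1213 + 629 + 993 + 148 = 23604

23604


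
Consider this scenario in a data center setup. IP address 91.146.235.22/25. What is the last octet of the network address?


Given: IP = 91.146.235.22, prefix = /25
Subnet mask = 255.255.255.128
Last octet of IP: 22
Last octet of mask: 128
Network last octet = 22 AND 128 = 0

0


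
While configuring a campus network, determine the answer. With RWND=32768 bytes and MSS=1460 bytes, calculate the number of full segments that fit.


Given: RWND = 32768 bytes, MSS = 1460 bytes
Full segments = floor(RWND / MSS)
Full segments = floor(32768 / 1460)
Full segments = floor(22.4438) = 22

22


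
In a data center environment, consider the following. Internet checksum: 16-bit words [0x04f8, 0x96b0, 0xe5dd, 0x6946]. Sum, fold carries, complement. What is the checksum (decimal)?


Given words: [0x04f8, 0x96b0, 0xe5dd, 0x6946]
Step 1: Sum all words
Raw sum = 1272 + 38576 + 58845 + 26950 = 125643
Step 2: Fold carry: (60107 + 1) = 60108
One's complement = ~60108 & 0xFFFF = 5427

5427


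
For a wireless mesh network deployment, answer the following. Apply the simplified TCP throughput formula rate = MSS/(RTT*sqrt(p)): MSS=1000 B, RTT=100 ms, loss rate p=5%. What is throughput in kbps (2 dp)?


Given: MSS = 1000 bytes, RTT = 100 ms, loss = 5%
RTT in seconds = 100 / 1000 = 0.1
Loss rate = 5% = 0.05
sqrt(loss) = sqrt(0.05) = 0.223606797750
Throughput (bytes/s) = 1000 / (0.1 * 0.223606797750) = 44721.3595
Throughput (kbps) = 44721.3595 * 8 / 1000 = 357.770876 -> 357.77 kbps (2 dp)

357.77


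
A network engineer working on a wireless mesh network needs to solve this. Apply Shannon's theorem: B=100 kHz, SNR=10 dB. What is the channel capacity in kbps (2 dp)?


Given: B = 100 kHz, SNR = 10 dB
SNR linear = 10^(10/10) = 10
1 + SNR = 11
log2(11) = 3.4594316186
C = 100 * 1000 * 3.4594316186 = 345943.1619 bps
C = 345.943162 kbps -> 345.94 kbps (2 dp)

345.94


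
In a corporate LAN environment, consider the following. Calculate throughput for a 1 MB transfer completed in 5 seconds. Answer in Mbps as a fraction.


Given: file = 1 MB, time = 5 s
File in Mb = 1 * 8 = 8 Mb
Throughput = 8 / 5 Mbps
Throughput = 8/5 Mbps

8/5


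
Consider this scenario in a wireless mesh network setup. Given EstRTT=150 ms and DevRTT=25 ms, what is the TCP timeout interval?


Given: EstRTT = 150 ms, DevRTT = 25 ms
Timeout = EstRTT + 4 * DevRTT
4 * DevRTT = 4 * 25 = 100
Timeout = 150 + 100 = 250 ms

250


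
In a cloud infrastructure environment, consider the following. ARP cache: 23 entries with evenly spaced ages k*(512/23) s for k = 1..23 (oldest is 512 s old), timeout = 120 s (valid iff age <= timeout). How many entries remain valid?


Ages are k * 512/23 s for k = 1..23 (spacing = 22.2609 s).
Entry k is valid iff k * 512/23 <= 120 iff k <= 23 * 120 / 512 = 5.3906
n_valid = floor(5.3906) = 5
(n_stale = 23 - 5 = 18)

5


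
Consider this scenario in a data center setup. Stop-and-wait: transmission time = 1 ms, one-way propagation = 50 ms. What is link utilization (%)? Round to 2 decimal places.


Given: Ttrans = 1 ms, Tprop = 50 ms
RTT = 2 * Tprop = 2 * 50 = 100 ms
U = Ttrans / (Ttrans + RTT)
U = 1 / (1 + 100)
U = 1 / 101 = 0.009901
U% = 0.99%

0.99
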